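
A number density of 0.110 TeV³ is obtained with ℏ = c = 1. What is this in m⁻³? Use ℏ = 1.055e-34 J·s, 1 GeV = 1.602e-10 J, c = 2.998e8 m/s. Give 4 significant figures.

Number density is [L]⁻³ = [E]³/(ℏc)³.
1 GeV³ → 1/(ℏc)³ × (1 GeV in J)³ = 1.299e47 m⁻³.
Convert the energy scale: 0.110 TeV³ = 1.10e8 GeV³.
Result: 1.10e8 × 1.299e47 = 1.429e55 m⁻³.

1.429e55 m⁻³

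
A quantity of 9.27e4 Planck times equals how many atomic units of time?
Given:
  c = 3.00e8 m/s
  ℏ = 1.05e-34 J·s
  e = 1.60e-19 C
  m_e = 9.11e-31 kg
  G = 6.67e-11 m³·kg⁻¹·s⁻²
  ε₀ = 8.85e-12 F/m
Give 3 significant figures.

Planck time: t_P = √(ℏG/c⁵) = 5.37e-44 s
atomic unit of time: τ_au = (4πε₀)²ℏ³/(m_e e⁴) = 2.40e-17 s
9.27e4 × 5.37e-44 / 2.40e-17 = 2.08e-22

2.08e-22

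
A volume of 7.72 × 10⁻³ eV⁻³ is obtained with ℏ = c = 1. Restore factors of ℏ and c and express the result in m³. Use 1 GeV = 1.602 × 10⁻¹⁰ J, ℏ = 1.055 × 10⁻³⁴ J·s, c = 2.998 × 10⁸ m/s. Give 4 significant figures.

Volume is [L]³ = [E]⁻³·(ℏc)³.
1 GeV⁻³ → (ℏc)³ × (1 GeV in J)⁻³ = 7.696 × 10⁻⁴⁸ m³.
Convert the energy scale: 7.72 × 10⁻³ eV⁻³ = 7.72 × 10²⁴ GeV⁻³.
Result: 7.72 × 10²⁴ × 7.696 × 10⁻⁴⁸ = 5.941 × 10⁻²³ m³.

5.941 × 10⁻²³ m³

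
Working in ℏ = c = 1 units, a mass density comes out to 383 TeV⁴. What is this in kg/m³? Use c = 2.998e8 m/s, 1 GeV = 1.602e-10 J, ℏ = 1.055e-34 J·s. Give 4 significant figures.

Mass density is [E]/(c²[L]³) = [E]⁴/(ℏ³c⁵).
1 GeV⁴ → 1/(ℏ³c⁵) × (1 GeV in J)⁴ = 2.316e20 kg/m³.
Convert the energy scale: 383 TeV⁴ = 3.83e14 GeV⁴.
Result: 3.83e14 × 2.316e20 = 8.870e34 kg/m³.

8.870e34 kg/m³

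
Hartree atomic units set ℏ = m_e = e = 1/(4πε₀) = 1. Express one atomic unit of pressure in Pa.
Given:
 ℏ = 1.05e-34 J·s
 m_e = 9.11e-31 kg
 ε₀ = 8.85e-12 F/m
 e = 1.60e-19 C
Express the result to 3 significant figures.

3.01e13 Pa

Dimensional analysis gives P_au = E_h/a₀³ = m_e⁴e¹⁰/((4πε₀)⁵ℏ⁸).
E_h = 4.38e-18 J
a₀ = 5.26e-11 m
E_h/a₀³ = 3.01e13 Pa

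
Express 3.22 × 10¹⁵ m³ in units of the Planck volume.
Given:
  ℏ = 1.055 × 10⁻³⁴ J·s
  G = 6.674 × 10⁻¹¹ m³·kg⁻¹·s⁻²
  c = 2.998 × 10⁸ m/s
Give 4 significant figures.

Planck volume: V_P = (ℏG/c³)^(3/2) = 4.224 × 10⁻¹⁰⁵ m³.
3.22 × 10¹⁵ / 4.224 × 10⁻¹⁰⁵ = 7.623 × 10¹¹⁹

7.623 × 10¹¹⁹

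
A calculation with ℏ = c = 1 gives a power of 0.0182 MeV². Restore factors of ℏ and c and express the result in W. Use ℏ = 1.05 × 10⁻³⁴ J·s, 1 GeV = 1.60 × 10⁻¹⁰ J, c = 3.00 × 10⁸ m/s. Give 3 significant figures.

4.44 × 10⁶ W

Power is [E]/[T] = [E]²/ℏ.
1 GeV² → 1/ℏ × (1 GeV in J)² = 2.44 × 10¹⁴ W.
Convert the energy scale: 0.0182 MeV² = 1.82 × 10⁻⁸ GeV².
Result: 1.82 × 10⁻⁸ × 2.44 × 10¹⁴ = 4.44 × 10⁶ W.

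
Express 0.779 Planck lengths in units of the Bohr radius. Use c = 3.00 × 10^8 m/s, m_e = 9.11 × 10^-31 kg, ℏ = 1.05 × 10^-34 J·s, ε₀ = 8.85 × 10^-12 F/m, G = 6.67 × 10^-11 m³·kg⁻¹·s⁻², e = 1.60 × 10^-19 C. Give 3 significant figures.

Planck length: ℓ_P = √(ℏG/c³) = 1.61 × 10^-35 m
Bohr radius: a₀ = 4πε₀ℏ²/(m_e e²) = 5.26 × 10^-11 m
0.779 × 1.61 × 10^-35 / 5.26 × 10^-11 = 2.39 × 10^-25

2.39 × 10^-25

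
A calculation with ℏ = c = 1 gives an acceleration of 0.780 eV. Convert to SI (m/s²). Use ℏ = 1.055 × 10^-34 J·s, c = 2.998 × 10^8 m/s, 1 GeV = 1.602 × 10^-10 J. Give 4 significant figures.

3.551 × 10^23 m/s²

Acceleration is [L]/[T]² = c·[E]/ℏ.
1 GeV → c/ℏ × (1 GeV in J) = 4.552 × 10^32 m/s².
Convert the energy scale: 0.780 eV = 7.80 × 10^-10 GeV.
Result: 7.80 × 10^-10 × 4.552 × 10^32 = 3.551 × 10^23 m/s².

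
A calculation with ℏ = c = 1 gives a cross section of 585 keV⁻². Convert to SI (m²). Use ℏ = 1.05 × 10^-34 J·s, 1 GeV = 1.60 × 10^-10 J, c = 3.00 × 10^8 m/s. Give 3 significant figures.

Area is [L]² = [E]⁻²·(ℏc)²; restore (ℏc)².
1 GeV⁻² → (ℏc)² × (1 GeV in J)⁻² = 3.88 × 10^-32 m².
Convert the energy scale: 585 keV⁻² = 5.85 × 10^14 GeV⁻².
Result: 5.85 × 10^14 × 3.88 × 10^-32 = 2.27 × 10^-17 m².

2.27 × 10^-17 m²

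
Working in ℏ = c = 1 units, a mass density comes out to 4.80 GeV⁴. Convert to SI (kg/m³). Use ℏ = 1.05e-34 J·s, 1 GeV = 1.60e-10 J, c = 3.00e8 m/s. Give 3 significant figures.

1.12e21 kg/m³

Mass density is [E]/(c²[L]³) = [E]⁴/(ℏ³c⁵).
1 GeV⁴ → 1/(ℏ³c⁵) × (1 GeV in J)⁴ = 2.33e20 kg/m³.
Result: 4.80 × 2.33e20 = 1.12e21 kg/m³.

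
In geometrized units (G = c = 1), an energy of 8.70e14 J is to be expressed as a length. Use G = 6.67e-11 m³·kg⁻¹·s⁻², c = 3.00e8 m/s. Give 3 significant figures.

7.16e-30 m

Energy → length via G/c⁴.
8.70e14 J × (G/c⁴) = 7.16e-30 m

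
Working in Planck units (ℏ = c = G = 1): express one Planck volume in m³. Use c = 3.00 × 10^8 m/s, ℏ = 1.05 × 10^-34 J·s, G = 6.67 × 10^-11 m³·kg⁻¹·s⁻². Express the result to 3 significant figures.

The unique combination of the constants set to 1 with dimensions of volume is V_P = (ℏG/c³)^(3/2).
  = √(1.75 × 10^-209)
  = 4.18 × 10^-105 m³

4.18 × 10^-105 m³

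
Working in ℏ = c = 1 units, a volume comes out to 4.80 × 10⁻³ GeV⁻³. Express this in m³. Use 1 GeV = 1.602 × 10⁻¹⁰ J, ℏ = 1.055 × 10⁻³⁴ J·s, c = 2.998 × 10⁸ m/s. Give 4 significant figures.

Volume is [L]³ = [E]⁻³·(ℏc)³.
1 GeV⁻³ → (ℏc)³ × (1 GeV in J)⁻³ = 7.696 × 10⁻⁴⁸ m³.
Result: 4.80 × 10⁻³ × 7.696 × 10⁻⁴⁸ = 3.694 × 10⁻⁵⁰ m³.

3.694 × 10⁻⁵⁰ m³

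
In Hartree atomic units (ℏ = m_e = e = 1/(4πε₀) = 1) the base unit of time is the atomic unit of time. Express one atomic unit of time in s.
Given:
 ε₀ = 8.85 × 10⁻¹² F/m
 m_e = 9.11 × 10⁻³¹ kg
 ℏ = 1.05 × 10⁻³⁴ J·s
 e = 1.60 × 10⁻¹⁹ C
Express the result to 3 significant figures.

τ_au = (4πε₀)²ℏ³/(m_e e⁴)
E_h = 4.38 × 10⁻¹⁸ J
ℏ/E_h = 2.40 × 10⁻¹⁷ s

2.40 × 10⁻¹⁷ s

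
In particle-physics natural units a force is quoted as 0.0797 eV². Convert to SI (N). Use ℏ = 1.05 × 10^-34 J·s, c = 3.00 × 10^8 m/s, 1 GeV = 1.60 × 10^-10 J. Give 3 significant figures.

Force is [E]/[L] = [E]²/(ℏc); restore (ℏc)⁻¹.
1 GeV² → 1/(ℏc) × (1 GeV in J)² = 8.13 × 10^5 N.
Convert the energy scale: 0.0797 eV² = 7.97 × 10^-20 GeV².
Result: 7.97 × 10^-20 × 8.13 × 10^5 = 6.48 × 10^-14 N.

6.48 × 10^-14 N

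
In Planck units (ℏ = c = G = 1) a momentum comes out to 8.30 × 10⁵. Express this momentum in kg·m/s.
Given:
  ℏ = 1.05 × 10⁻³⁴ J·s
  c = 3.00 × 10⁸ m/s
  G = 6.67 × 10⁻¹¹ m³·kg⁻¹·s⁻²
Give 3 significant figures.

One Planck momentum: p_P = √(ℏc³/G) = 6.52 kg·m/s.
8.30 × 10⁵ × 6.52 kg·m/s = 5.41 × 10⁶ kg·m/s

5.41 × 10⁶ kg·m/s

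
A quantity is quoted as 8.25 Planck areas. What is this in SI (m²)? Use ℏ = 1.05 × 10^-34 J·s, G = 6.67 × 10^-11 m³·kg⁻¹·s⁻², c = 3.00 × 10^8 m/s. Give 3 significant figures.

2.14 × 10^-69 m²

One Planck area: A_P = ℏG/c³ = 2.59 × 10^-70 m².
8.25 × 2.59 × 10^-70 m² = 2.14 × 10^-69 m²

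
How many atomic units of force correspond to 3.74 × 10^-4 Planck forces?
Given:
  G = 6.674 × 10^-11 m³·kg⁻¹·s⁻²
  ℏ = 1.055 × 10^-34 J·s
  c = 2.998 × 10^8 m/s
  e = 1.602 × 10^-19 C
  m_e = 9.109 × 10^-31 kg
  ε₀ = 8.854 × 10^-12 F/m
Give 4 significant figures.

5.507 × 10^47

Planck force: F_P = c⁴/G = 1.210 × 10^44 N
atomic unit of force: F_au = E_h/a₀ = m_e²e⁶/((4πε₀)³ℏ⁴) = 8.220 × 10^-8 N
3.74 × 10^-4 × 1.210 × 10^44 / 8.220 × 10^-8 = 5.507 × 10^47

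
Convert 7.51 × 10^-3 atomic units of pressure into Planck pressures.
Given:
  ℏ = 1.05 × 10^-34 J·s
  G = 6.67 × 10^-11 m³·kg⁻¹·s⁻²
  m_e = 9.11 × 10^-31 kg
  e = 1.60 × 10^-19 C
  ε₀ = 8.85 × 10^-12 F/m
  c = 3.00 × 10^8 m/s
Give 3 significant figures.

4.83 × 10^-103

atomic unit of pressure: P_au = E_h/a₀³ = m_e⁴e¹⁰/((4πε₀)⁵ℏ⁸) = 3.01 × 10^13 Pa
Planck pressure: p_P = c⁷/(ℏG²) = 4.68 × 10^113 Pa
7.51 × 10^-3 × 3.01 × 10^13 / 4.68 × 10^113 = 4.83 × 10^-103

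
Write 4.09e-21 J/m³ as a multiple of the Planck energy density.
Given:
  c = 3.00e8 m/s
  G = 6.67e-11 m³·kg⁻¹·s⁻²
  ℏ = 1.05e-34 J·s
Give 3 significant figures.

Planck energy density: u_P = c⁷/(ℏG²) = 4.68e113 J/m³.
4.09e-21 / 4.68e113 = 8.74e-135

8.74e-135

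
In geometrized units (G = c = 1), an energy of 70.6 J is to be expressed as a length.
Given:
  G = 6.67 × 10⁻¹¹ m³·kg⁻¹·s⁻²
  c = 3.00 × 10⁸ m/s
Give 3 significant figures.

Energy → length via G/c⁴.
70.6 J × (G/c⁴) = 5.81 × 10⁻⁴³ m

5.81 × 10⁻⁴³ m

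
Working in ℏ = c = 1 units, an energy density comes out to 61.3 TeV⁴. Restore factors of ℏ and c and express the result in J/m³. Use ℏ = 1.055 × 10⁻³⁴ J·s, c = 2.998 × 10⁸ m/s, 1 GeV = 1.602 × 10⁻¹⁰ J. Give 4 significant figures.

[E]/[L]³ = [E]⁴/(ℏc)³; restore (ℏc)⁻³.
1 GeV⁴ → 1/(ℏc)³ × (1 GeV in J)⁴ = 2.082 × 10³⁷ J/m³.
Convert the energy scale: 61.3 TeV⁴ = 6.13 × 10¹³ GeV⁴.
Result: 6.13 × 10¹³ × 2.082 × 10³⁷ = 1.276 × 10⁵¹ J/m³.

1.276 × 10⁵¹ J/m³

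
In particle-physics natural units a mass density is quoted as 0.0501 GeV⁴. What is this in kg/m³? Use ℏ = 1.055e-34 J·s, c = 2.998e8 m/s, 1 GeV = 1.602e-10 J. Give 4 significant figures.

Mass density is [E]/(c²[L]³) = [E]⁴/(ℏ³c⁵).
1 GeV⁴ → 1/(ℏ³c⁵) × (1 GeV in J)⁴ = 2.316e20 kg/m³.
Result: 0.0501 × 2.316e20 = 1.160e19 kg/m³.

1.160e19 kg/m³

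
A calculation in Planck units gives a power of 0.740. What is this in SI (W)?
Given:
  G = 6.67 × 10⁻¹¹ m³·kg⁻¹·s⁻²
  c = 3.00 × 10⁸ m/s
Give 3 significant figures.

One Planck power: P_P = c⁵/G = 3.64 × 10⁵² W.
0.740 × 3.64 × 10⁵² W = 2.70 × 10⁵² W

2.70 × 10⁵² W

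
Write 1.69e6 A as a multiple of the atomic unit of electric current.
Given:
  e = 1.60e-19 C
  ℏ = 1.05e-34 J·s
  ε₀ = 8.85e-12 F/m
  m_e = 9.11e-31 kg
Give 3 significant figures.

atomic unit of electric current: I_au = e E_h/ℏ = m_e e⁵/((4πε₀)²ℏ³) = 6.67e-3 A.
1.69e6 / 6.67e-3 = 2.53e8

2.53e8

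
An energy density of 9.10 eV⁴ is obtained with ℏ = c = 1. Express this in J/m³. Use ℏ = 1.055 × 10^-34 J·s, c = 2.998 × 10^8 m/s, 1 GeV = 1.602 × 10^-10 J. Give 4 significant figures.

[E]/[L]³ = [E]⁴/(ℏc)³; restore (ℏc)⁻³.
1 GeV⁴ → 1/(ℏc)³ × (1 GeV in J)⁴ = 2.082 × 10^37 J/m³.
Convert the energy scale: 9.10 eV⁴ = 9.10 × 10^-36 GeV⁴.
Result: 9.10 × 10^-36 × 2.082 × 10^37 = 189.4 J/m³.

189.4 J/m³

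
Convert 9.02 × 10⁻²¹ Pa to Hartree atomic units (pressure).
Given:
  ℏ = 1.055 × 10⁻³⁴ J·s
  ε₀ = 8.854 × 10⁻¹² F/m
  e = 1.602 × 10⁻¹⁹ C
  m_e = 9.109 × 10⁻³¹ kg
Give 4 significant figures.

atomic unit of pressure: P_au = E_h/a₀³ = m_e⁴e¹⁰/((4πε₀)⁵ℏ⁸) = 2.929 × 10¹³ Pa.
9.02 × 10⁻²¹ / 2.929 × 10¹³ = 3.079 × 10⁻³⁴

3.079 × 10⁻³⁴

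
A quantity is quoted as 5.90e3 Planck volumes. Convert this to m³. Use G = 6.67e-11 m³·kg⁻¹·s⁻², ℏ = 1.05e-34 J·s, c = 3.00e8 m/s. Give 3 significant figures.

One Planck volume: V_P = (ℏG/c³)^(3/2) = 4.18e-105 m³.
5.90e3 × 4.18e-105 m³ = 2.46e-101 m³

2.46e-101 m³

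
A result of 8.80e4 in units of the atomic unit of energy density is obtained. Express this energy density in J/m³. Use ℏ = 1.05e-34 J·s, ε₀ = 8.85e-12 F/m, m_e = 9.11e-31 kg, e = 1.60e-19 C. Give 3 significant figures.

2.65e18 J/m³

One atomic unit of energy density: u_au = E_h/a₀³ = m_e⁴e¹⁰/((4πε₀)⁵ℏ⁸) = 3.01e13 J/m³.
8.80e4 × 3.01e13 J/m³ = 2.65e18 J/m³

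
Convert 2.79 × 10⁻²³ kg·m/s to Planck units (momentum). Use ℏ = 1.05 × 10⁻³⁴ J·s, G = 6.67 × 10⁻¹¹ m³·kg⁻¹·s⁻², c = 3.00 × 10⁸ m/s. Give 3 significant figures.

Planck momentum: p_P = √(ℏc³/G) = 6.52 kg·m/s.
2.79 × 10⁻²³ / 6.52 = 4.28 × 10⁻²⁴

4.28 × 10⁻²⁴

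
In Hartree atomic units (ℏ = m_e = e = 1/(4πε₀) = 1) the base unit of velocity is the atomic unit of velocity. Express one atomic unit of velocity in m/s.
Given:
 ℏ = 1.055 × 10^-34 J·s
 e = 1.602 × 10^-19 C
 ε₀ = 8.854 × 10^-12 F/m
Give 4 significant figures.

v_au = e²/(4πε₀ℏ)
  = 2.566 × 10^-38 / 1.174 × 10^-44
  = 2.186 × 10^6 m/s

2.186 × 10^6 m/s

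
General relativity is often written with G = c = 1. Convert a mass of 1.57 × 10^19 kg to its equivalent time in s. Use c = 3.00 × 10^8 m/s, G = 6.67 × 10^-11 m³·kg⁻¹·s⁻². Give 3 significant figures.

Mass → time via G/c³.
1.57 × 10^19 kg × (G/c³) = 3.88 × 10^-17 s

3.88 × 10^-17 s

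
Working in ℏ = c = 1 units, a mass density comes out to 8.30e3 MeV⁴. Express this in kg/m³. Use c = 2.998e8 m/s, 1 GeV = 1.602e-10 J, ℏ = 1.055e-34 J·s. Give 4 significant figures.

Mass density is [E]/(c²[L]³) = [E]⁴/(ℏ³c⁵).
1 GeV⁴ → 1/(ℏ³c⁵) × (1 GeV in J)⁴ = 2.316e20 kg/m³.
Convert the energy scale: 8.30e3 MeV⁴ = 8.30e-9 GeV⁴.
Result: 8.30e-9 × 2.316e20 = 1.922e12 kg/m³.

1.922e12 kg/m³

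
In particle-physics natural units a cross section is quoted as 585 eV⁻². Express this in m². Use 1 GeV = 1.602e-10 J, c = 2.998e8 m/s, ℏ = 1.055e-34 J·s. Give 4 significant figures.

Area is [L]² = [E]⁻²·(ℏc)²; restore (ℏc)².
1 GeV⁻² → (ℏc)² × (1 GeV in J)⁻² = 3.898e-32 m².
Convert the energy scale: 585 eV⁻² = 5.85e20 GeV⁻².
Result: 5.85e20 × 3.898e-32 = 2.280e-11 m².

2.280e-11 m²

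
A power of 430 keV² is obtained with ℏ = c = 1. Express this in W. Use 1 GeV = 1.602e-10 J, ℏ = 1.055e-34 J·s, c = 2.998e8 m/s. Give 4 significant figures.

1.046e5 W

Power is [E]/[T] = [E]²/ℏ.
1 GeV² → 1/ℏ × (1 GeV in J)² = 2.433e14 W.
Convert the energy scale: 430 keV² = 4.30e-10 GeV².
Result: 4.30e-10 × 2.433e14 = 1.046e5 W.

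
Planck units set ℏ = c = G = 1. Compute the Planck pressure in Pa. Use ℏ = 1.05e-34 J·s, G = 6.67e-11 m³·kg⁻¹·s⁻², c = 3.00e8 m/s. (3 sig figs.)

4.68e113 Pa

From ℏ = c = G = 1 the pressure scale is p_P = c⁷/(ℏG²).
  = 2.19e59 / 4.67e-55
  = 4.68e113 Pa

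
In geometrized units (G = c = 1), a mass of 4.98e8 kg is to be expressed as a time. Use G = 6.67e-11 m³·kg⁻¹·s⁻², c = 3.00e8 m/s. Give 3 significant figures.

Mass → time via G/c³.
4.98e8 kg × (G/c³) = 1.23e-27 s

1.23e-27 s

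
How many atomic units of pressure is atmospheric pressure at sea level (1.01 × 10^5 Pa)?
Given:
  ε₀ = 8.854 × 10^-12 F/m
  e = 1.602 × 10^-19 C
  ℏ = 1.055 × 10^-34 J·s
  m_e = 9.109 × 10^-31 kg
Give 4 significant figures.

atomic unit of pressure: P_au = E_h/a₀³ = m_e⁴e¹⁰/((4πε₀)⁵ℏ⁸) = 2.929 × 10^13 Pa.
1.01 × 10^5 / 2.929 × 10^13 = 3.448 × 10^-9

3.448 × 10^-9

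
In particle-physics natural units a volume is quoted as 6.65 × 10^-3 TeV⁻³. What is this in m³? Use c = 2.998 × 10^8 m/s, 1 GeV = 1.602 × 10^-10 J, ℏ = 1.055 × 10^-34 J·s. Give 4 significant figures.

Volume is [L]³ = [E]⁻³·(ℏc)³.
1 GeV⁻³ → (ℏc)³ × (1 GeV in J)⁻³ = 7.696 × 10^-48 m³.
Convert the energy scale: 6.65 × 10^-3 TeV⁻³ = 6.65 × 10^-12 GeV⁻³.
Result: 6.65 × 10^-12 × 7.696 × 10^-48 = 5.118 × 10^-59 m³.

5.118 × 10^-59 m³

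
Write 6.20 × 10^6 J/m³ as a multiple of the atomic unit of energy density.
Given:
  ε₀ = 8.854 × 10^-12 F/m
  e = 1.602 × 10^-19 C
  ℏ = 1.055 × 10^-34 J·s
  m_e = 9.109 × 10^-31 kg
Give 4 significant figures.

atomic unit of energy density: u_au = E_h/a₀³ = m_e⁴e¹⁰/((4πε₀)⁵ℏ⁸) = 2.929 × 10^13 J/m³.
6.20 × 10^6 / 2.929 × 10^13 = 2.117 × 10^-7

2.117 × 10^-7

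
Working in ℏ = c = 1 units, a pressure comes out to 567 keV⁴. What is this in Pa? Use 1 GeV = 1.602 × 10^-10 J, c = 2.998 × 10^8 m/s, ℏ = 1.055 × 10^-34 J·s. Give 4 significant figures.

1.180 × 10^16 Pa

Pressure is [E]/[L]³ = [E]⁴/(ℏc)³.
1 GeV⁴ → 1/(ℏc)³ × (1 GeV in J)⁴ = 2.082 × 10^37 Pa.
Convert the energy scale: 567 keV⁴ = 5.67 × 10^-22 GeV⁴.
Result: 5.67 × 10^-22 × 2.082 × 10^37 = 1.180 × 10^16 Pa.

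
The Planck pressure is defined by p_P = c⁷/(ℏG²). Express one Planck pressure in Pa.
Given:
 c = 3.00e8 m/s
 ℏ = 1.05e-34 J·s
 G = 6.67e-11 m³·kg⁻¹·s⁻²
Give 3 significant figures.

p_P = c⁷/(ℏG²)
  = 2.19e59 / 4.67e-55
  = 4.68e113 Pa

4.68e113 Pa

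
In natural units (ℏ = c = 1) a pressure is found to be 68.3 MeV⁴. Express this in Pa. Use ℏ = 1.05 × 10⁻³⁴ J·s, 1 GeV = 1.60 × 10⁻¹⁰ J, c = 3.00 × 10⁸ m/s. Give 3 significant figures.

1.43 × 10²⁷ Pa

Pressure is [E]/[L]³ = [E]⁴/(ℏc)³.
1 GeV⁴ → 1/(ℏc)³ × (1 GeV in J)⁴ = 2.10 × 10³⁷ Pa.
Convert the energy scale: 68.3 MeV⁴ = 6.83 × 10⁻¹¹ GeV⁴.
Result: 6.83 × 10⁻¹¹ × 2.10 × 10³⁷ = 1.43 × 10²⁷ Pa.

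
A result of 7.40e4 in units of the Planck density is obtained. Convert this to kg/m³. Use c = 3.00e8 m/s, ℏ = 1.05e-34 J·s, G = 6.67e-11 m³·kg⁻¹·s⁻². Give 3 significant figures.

3.85e101 kg/m³

One Planck density: ρ_P = c⁵/(ℏG²) = 5.20e96 kg/m³.
7.40e4 × 5.20e96 kg/m³ = 3.85e101 kg/m³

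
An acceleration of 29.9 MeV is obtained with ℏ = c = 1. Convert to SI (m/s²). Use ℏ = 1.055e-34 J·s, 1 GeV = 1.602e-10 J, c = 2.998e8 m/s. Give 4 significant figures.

Acceleration is [L]/[T]² = c·[E]/ℏ.
1 GeV → c/ℏ × (1 GeV in J) = 4.552e32 m/s².
Convert the energy scale: 29.9 MeV = 0.0299 GeV.
Result: 0.0299 × 4.552e32 = 1.361e31 m/s².

1.361e31 m/s²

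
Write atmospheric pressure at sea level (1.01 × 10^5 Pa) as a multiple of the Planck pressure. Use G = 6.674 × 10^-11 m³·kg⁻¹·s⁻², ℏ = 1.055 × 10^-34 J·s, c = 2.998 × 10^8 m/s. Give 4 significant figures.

2.180 × 10^-109

Planck pressure: p_P = c⁷/(ℏG²) = 4.632 × 10^113 Pa.
1.01 × 10^5 / 4.632 × 10^113 = 2.180 × 10^-109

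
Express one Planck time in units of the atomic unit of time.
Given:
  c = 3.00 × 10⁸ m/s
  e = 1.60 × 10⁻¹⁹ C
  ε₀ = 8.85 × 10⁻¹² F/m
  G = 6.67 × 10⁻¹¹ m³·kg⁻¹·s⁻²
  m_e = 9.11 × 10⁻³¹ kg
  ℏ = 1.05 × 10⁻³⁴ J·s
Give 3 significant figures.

Planck time: t_P = √(ℏG/c⁵) = 5.37 × 10⁻⁴⁴ s
atomic unit of time: τ_au = (4πε₀)²ℏ³/(m_e e⁴) = 2.40 × 10⁻¹⁷ s
ratio = 5.37 × 10⁻⁴⁴ / 2.40 × 10⁻¹⁷ = 2.24 × 10⁻²⁷

2.24 × 10⁻²⁷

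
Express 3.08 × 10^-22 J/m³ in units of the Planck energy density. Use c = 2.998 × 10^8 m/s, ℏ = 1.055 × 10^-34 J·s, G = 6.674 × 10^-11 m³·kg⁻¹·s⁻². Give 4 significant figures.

Planck energy density: u_P = c⁷/(ℏG²) = 4.632 × 10^113 J/m³.
3.08 × 10^-22 / 4.632 × 10^113 = 6.649 × 10^-136

6.649 × 10^-136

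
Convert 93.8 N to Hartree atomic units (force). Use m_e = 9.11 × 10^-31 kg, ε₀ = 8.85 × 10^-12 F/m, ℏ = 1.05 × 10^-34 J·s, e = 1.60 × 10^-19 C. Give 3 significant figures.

atomic unit of force: F_au = E_h/a₀ = m_e²e⁶/((4πε₀)³ℏ⁴) = 8.33 × 10^-8 N.
93.8 / 8.33 × 10^-8 = 1.13 × 10^9

1.13 × 10^9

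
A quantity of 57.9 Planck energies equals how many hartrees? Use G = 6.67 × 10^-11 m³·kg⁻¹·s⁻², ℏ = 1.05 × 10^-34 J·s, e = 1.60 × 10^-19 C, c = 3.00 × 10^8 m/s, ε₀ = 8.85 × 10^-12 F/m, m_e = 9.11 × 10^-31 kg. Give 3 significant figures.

Planck energy: E_P = √(ℏc⁵/G) = 1.96 × 10^9 J
hartree: E_h = m_e e⁴/(4πε₀ℏ)² = 4.38 × 10^-18 J
57.9 × 1.96 × 10^9 / 4.38 × 10^-18 = 2.59 × 10^28

2.59 × 10^28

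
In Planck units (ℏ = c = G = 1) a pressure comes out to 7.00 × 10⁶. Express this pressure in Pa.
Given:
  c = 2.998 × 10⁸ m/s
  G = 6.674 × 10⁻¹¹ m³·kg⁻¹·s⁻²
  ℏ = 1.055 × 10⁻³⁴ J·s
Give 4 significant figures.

One Planck pressure: p_P = c⁷/(ℏG²) = 4.632 × 10¹¹³ Pa.
7.00 × 10⁶ × 4.632 × 10¹¹³ Pa = 3.243 × 10¹²⁰ Pa

3.243 × 10¹²⁰ Pa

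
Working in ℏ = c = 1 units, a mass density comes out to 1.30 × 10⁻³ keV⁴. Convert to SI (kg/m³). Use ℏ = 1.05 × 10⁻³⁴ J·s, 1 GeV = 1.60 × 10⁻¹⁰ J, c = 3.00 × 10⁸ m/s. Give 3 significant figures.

Mass density is [E]/(c²[L]³) = [E]⁴/(ℏ³c⁵).
1 GeV⁴ → 1/(ℏ³c⁵) × (1 GeV in J)⁴ = 2.33 × 10²⁰ kg/m³.
Convert the energy scale: 1.30 × 10⁻³ keV⁴ = 1.30 × 10⁻²⁷ GeV⁴.
Result: 1.30 × 10⁻²⁷ × 2.33 × 10²⁰ = 3.03 × 10⁻⁷ kg/m³.

3.03 × 10⁻⁷ kg/m³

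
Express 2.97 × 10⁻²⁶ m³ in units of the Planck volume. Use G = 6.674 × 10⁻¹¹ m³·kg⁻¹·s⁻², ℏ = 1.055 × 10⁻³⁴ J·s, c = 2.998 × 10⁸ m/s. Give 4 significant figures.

7.031 × 10⁷⁸

Planck volume: V_P = (ℏG/c³)^(3/2) = 4.224 × 10⁻¹⁰⁵ m³.
2.97 × 10⁻²⁶ / 4.224 × 10⁻¹⁰⁵ = 7.031 × 10⁷⁸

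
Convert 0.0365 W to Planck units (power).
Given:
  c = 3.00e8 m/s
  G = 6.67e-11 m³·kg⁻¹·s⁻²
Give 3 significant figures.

1.00e-54

Planck power: P_P = c⁵/G = 3.64e52 W.
0.0365 / 3.64e52 = 1.00e-54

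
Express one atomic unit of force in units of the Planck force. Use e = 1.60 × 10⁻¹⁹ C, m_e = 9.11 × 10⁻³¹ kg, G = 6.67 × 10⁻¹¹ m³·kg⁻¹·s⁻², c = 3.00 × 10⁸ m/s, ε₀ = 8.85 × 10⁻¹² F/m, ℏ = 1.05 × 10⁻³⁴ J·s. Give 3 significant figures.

6.86 × 10⁻⁵²

atomic unit of force: F_au = E_h/a₀ = m_e²e⁶/((4πε₀)³ℏ⁴) = 8.33 × 10⁻⁸ N
Planck force: F_P = c⁴/G = 1.21 × 10⁴⁴ N
ratio = 8.33 × 10⁻⁸ / 1.21 × 10⁴⁴ = 6.86 × 10⁻⁵²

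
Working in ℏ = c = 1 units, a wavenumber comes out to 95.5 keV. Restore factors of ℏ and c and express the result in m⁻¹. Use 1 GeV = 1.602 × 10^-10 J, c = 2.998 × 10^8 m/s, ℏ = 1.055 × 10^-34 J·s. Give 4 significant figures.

Inverse length is [E]/(ℏc).
1 GeV → 1/(ℏc) × (1 GeV in J) = 5.065 × 10^15 m⁻¹.
Convert the energy scale: 95.5 keV = 9.55 × 10^-5 GeV.
Result: 9.55 × 10^-5 × 5.065 × 10^15 = 4.837 × 10^11 m⁻¹.

4.837 × 10^11 m⁻¹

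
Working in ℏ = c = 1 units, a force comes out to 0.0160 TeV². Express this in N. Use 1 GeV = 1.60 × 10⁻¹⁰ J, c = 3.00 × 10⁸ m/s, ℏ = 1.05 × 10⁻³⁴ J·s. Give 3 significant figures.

1.30 × 10¹⁰ N

Force is [E]/[L] = [E]²/(ℏc); restore (ℏc)⁻¹.
1 GeV² → 1/(ℏc) × (1 GeV in J)² = 8.13 × 10⁵ N.
Convert the energy scale: 0.0160 TeV² = 1.60 × 10⁴ GeV².
Result: 1.60 × 10⁴ × 8.13 × 10⁵ = 1.30 × 10¹⁰ N.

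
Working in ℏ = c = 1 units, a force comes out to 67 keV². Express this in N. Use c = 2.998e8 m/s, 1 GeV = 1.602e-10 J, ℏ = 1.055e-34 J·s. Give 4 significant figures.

Force is [E]/[L] = [E]²/(ℏc); restore (ℏc)⁻¹.
1 GeV² → 1/(ℏc) × (1 GeV in J)² = 8.114e5 N.
Convert the energy scale: 67 keV² = 6.70e-11 GeV².
Result: 6.70e-11 × 8.114e5 = 5.436e-5 N.

5.436e-5 N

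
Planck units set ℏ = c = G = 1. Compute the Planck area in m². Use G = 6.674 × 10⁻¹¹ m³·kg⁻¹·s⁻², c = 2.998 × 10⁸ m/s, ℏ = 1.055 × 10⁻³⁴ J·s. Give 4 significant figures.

Dimensional analysis gives A_P = ℏG/c³.
  = 7.041 × 10⁻⁴⁵ / 2.695 × 10²⁵
  = 2.613 × 10⁻⁷⁰ m²

2.613 × 10⁻⁷⁰ m²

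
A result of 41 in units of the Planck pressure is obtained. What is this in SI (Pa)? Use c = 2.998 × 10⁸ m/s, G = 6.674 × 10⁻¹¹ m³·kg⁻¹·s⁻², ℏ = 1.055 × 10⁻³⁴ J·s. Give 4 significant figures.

One Planck pressure: p_P = c⁷/(ℏG²) = 4.632 × 10¹¹³ Pa.
41 × 4.632 × 10¹¹³ Pa = 1.899 × 10¹¹⁵ Pa

1.899 × 10¹¹⁵ Pa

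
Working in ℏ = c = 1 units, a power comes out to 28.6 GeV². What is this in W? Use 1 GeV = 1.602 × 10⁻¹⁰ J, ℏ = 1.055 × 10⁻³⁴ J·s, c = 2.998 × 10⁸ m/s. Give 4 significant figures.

6.957 × 10¹⁵ W

Power is [E]/[T] = [E]²/ℏ.
1 GeV² → 1/ℏ × (1 GeV in J)² = 2.433 × 10¹⁴ W.
Result: 28.6 × 2.433 × 10¹⁴ = 6.957 × 10¹⁵ W.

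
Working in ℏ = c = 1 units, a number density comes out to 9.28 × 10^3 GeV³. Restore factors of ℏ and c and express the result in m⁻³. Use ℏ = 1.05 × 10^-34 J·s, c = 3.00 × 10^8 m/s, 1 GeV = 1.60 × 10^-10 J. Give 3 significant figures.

1.22 × 10^51 m⁻³

Number density is [L]⁻³ = [E]³/(ℏc)³.
1 GeV³ → 1/(ℏc)³ × (1 GeV in J)³ = 1.31 × 10^47 m⁻³.
Result: 9.28 × 10^3 × 1.31 × 10^47 = 1.22 × 10^51 m⁻³.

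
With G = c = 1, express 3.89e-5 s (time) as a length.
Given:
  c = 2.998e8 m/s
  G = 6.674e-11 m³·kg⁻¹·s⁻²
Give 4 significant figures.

Time → length via c.
3.89e-5 s × (c) = 1.166e4 m

1.166e4 m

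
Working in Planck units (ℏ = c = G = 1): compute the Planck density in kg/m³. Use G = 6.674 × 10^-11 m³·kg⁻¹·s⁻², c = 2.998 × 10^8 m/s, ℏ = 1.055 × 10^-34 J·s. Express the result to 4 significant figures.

Dimensional analysis gives ρ_P = c⁵/(ℏG²).
  = 2.422 × 10^42 / 4.699 × 10^-55
  = 5.154 × 10^96 kg/m³

5.154 × 10^96 kg/m³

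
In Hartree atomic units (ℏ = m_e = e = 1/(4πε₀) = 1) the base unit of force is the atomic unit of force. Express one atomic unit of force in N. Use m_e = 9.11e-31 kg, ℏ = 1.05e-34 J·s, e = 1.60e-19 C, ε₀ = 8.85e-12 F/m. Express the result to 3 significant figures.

F_au = E_h/a₀ = m_e²e⁶/((4πε₀)³ℏ⁴)
E_h = 4.38e-18 J
a₀ = 5.26e-11 m
E_h/a₀ = 8.33e-8 N

8.33e-8 N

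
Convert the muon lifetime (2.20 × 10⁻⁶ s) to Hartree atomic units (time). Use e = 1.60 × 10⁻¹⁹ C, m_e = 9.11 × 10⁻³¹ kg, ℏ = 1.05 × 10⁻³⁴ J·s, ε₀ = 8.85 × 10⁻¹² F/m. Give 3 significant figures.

atomic unit of time: τ_au = (4πε₀)²ℏ³/(m_e e⁴) = 2.40 × 10⁻¹⁷ s.
2.20 × 10⁻⁶ / 2.40 × 10⁻¹⁷ = 9.17 × 10¹⁰

9.17 × 10¹⁰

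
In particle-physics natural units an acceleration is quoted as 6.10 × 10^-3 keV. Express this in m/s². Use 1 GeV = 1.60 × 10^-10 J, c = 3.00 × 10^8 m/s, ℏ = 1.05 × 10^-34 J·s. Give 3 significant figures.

Acceleration is [L]/[T]² = c·[E]/ℏ.
1 GeV → c/ℏ × (1 GeV in J) = 4.57 × 10^32 m/s².
Convert the energy scale: 6.10 × 10^-3 keV = 6.10 × 10^-9 GeV.
Result: 6.10 × 10^-9 × 4.57 × 10^32 = 2.79 × 10^24 m/s².

2.79 × 10^24 m/s²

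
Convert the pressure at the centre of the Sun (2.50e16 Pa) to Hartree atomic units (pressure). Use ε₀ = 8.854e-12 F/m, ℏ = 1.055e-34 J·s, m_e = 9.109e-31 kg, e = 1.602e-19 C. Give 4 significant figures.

atomic unit of pressure: P_au = E_h/a₀³ = m_e⁴e¹⁰/((4πε₀)⁵ℏ⁸) = 2.929e13 Pa.
2.50e16 / 2.929e13 = 853.5

853.5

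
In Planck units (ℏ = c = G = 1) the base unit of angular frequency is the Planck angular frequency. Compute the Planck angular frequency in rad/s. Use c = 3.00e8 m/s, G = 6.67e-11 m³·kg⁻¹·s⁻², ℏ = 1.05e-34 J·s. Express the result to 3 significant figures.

ω_P = √(c⁵/(ℏG))
  = √(3.47e86)
  = 1.86e43 rad/s

1.86e43 rad/s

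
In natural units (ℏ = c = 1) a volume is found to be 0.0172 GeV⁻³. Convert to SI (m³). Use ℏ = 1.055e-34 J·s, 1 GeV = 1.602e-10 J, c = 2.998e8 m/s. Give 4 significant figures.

1.324e-49 m³

Volume is [L]³ = [E]⁻³·(ℏc)³.
1 GeV⁻³ → (ℏc)³ × (1 GeV in J)⁻³ = 7.696e-48 m³.
Result: 0.0172 × 7.696e-48 = 1.324e-49 m³.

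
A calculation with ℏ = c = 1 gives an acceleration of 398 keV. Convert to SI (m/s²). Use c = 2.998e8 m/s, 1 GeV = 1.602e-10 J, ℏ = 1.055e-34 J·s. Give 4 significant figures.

Acceleration is [L]/[T]² = c·[E]/ℏ.
1 GeV → c/ℏ × (1 GeV in J) = 4.552e32 m/s².
Convert the energy scale: 398 keV = 3.98e-4 GeV.
Result: 3.98e-4 × 4.552e32 = 1.812e29 m/s².

1.812e29 m/s²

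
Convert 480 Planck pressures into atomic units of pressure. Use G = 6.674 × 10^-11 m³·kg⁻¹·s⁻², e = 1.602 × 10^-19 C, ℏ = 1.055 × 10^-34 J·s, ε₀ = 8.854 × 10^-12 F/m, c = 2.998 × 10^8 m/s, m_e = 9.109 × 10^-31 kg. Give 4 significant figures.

7.591 × 10^102

Planck pressure: p_P = c⁷/(ℏG²) = 4.632 × 10^113 Pa
atomic unit of pressure: P_au = E_h/a₀³ = m_e⁴e¹⁰/((4πε₀)⁵ℏ⁸) = 2.929 × 10^13 Pa
480 × 4.632 × 10^113 / 2.929 × 10^13 = 7.591 × 10^102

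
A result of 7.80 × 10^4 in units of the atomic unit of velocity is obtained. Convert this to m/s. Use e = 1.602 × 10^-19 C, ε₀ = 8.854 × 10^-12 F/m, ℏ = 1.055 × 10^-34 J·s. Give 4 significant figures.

One atomic unit of velocity: v_au = e²/(4πε₀ℏ) = 2.186 × 10^6 m/s.
7.80 × 10^4 × 2.186 × 10^6 m/s = 1.705 × 10^11 m/s

1.705 × 10^11 m/s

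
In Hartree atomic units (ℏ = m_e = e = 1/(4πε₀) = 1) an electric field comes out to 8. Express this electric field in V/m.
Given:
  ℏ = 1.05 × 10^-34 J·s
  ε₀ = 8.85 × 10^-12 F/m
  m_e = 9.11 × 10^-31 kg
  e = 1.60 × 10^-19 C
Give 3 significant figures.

4.16 × 10^12 V/m

One atomic unit of electric field: E_au = E_h/(e a₀) = m_e²e⁵/((4πε₀)³ℏ⁴) = 5.20 × 10^11 V/m.
8 × 5.20 × 10^11 V/m = 4.16 × 10^12 V/m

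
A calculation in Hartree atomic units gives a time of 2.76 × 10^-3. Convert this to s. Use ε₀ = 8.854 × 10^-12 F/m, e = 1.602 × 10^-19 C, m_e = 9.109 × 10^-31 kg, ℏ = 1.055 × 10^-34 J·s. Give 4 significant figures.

6.687 × 10^-20 s

One atomic unit of time: τ_au = (4πε₀)²ℏ³/(m_e e⁴) = 2.423 × 10^-17 s.
2.76 × 10^-3 × 2.423 × 10^-17 s = 6.687 × 10^-20 s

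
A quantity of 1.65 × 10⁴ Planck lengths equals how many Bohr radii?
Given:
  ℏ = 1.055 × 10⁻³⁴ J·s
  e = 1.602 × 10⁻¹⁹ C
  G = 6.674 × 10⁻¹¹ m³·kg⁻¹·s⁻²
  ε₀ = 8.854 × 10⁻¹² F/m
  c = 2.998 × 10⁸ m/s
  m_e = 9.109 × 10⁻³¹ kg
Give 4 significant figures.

Planck length: ℓ_P = √(ℏG/c³) = 1.616 × 10⁻³⁵ m
Bohr radius: a₀ = 4πε₀ℏ²/(m_e e²) = 5.297 × 10⁻¹¹ m
1.65 × 10⁴ × 1.616 × 10⁻³⁵ / 5.297 × 10⁻¹¹ = 5.035 × 10⁻²¹

5.035 × 10⁻²¹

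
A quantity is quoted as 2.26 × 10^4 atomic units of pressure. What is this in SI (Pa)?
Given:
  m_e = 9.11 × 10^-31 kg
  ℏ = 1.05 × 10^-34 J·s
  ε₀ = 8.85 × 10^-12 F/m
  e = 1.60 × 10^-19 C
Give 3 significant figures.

6.81 × 10^17 Pa

One atomic unit of pressure: P_au = E_h/a₀³ = m_e⁴e¹⁰/((4πε₀)⁵ℏ⁸) = 3.01 × 10^13 Pa.
2.26 × 10^4 × 3.01 × 10^13 Pa = 6.81 × 10^17 Pa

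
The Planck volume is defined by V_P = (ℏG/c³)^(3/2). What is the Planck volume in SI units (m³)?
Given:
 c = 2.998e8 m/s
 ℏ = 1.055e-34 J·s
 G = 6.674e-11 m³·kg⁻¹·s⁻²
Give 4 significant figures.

4.224e-105 m³

V_P = (ℏG/c³)^(3/2)
  = √(1.784e-209)
  = 4.224e-105 m³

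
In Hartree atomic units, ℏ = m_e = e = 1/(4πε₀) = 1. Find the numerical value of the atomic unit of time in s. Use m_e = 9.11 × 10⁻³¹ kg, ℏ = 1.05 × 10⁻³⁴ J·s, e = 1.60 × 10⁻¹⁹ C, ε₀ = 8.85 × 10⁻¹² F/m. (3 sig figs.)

From ℏ = m_e = e = 1/(4πε₀) = 1 the time scale is τ_au = (4πε₀)²ℏ³/(m_e e⁴).
E_h = 4.38 × 10⁻¹⁸ J
ℏ/E_h = 2.40 × 10⁻¹⁷ s

2.40 × 10⁻¹⁷ s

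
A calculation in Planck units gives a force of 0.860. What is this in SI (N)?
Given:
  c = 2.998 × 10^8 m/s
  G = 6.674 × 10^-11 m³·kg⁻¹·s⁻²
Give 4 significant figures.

One Planck force: F_P = c⁴/G = 1.210 × 10^44 N.
0.860 × 1.210 × 10^44 N = 1.041 × 10^44 N

1.041 × 10^44 N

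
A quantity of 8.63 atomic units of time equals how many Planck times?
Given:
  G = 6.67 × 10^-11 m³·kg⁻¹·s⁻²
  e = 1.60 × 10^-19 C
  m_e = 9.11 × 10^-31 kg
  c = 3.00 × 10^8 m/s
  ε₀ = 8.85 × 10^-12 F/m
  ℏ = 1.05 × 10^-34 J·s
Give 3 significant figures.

atomic unit of time: τ_au = (4πε₀)²ℏ³/(m_e e⁴) = 2.40 × 10^-17 s
Planck time: t_P = √(ℏG/c⁵) = 5.37 × 10^-44 s
8.63 × 2.40 × 10^-17 / 5.37 × 10^-44 = 3.86 × 10^27

3.86 × 10^27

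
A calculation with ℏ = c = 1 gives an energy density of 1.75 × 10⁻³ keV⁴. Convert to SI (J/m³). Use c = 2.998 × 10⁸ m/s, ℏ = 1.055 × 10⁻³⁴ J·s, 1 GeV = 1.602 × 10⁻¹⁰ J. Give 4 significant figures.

3.643 × 10¹⁰ J/m³

[E]/[L]³ = [E]⁴/(ℏc)³; restore (ℏc)⁻³.
1 GeV⁴ → 1/(ℏc)³ × (1 GeV in J)⁴ = 2.082 × 10³⁷ J/m³.
Convert the energy scale: 1.75 × 10⁻³ keV⁴ = 1.75 × 10⁻²⁷ GeV⁴.
Result: 1.75 × 10⁻²⁷ × 2.082 × 10³⁷ = 3.643 × 10¹⁰ J/m³.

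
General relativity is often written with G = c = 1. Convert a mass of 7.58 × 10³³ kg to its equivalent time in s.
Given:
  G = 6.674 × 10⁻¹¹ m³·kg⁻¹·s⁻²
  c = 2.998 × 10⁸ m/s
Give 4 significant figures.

0.01877 s

Mass → time via G/c³.
7.58 × 10³³ kg × (G/c³) = 0.01877 s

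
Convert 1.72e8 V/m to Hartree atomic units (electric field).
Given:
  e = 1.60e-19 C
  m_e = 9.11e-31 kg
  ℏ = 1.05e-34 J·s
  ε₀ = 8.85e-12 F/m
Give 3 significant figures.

atomic unit of electric field: E_au = E_h/(e a₀) = m_e²e⁵/((4πε₀)³ℏ⁴) = 5.20e11 V/m.
1.72e8 / 5.20e11 = 3.30e-4

3.30e-4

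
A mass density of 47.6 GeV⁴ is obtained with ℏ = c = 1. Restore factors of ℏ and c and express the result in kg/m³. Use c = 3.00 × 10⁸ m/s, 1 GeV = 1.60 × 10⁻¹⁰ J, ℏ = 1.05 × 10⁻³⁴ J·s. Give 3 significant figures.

Mass density is [E]/(c²[L]³) = [E]⁴/(ℏ³c⁵).
1 GeV⁴ → 1/(ℏ³c⁵) × (1 GeV in J)⁴ = 2.33 × 10²⁰ kg/m³.
Result: 47.6 × 2.33 × 10²⁰ = 1.11 × 10²² kg/m³.

1.11 × 10²² kg/m³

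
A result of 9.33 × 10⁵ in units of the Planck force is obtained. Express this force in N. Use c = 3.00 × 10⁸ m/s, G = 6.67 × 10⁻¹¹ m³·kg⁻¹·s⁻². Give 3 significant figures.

1.13 × 10⁵⁰ N

One Planck force: F_P = c⁴/G = 1.21 × 10⁴⁴ N.
9.33 × 10⁵ × 1.21 × 10⁴⁴ N = 1.13 × 10⁵⁰ N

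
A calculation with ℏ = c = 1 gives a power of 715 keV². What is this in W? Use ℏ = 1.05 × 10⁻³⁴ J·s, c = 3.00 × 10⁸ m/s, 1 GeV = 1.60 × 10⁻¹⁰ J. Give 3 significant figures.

Power is [E]/[T] = [E]²/ℏ.
1 GeV² → 1/ℏ × (1 GeV in J)² = 2.44 × 10¹⁴ W.
Convert the energy scale: 715 keV² = 7.15 × 10⁻¹⁰ GeV².
Result: 7.15 × 10⁻¹⁰ × 2.44 × 10¹⁴ = 1.74 × 10⁵ W.

1.74 × 10⁵ W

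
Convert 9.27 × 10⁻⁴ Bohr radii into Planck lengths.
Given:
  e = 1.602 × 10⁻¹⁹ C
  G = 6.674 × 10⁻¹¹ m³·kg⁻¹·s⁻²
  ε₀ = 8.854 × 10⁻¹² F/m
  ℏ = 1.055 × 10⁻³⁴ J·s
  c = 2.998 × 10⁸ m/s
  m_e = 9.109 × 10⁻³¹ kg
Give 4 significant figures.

3.038 × 10²¹

Bohr radius: a₀ = 4πε₀ℏ²/(m_e e²) = 5.297 × 10⁻¹¹ m
Planck length: ℓ_P = √(ℏG/c³) = 1.616 × 10⁻³⁵ m
9.27 × 10⁻⁴ × 5.297 × 10⁻¹¹ / 1.616 × 10⁻³⁵ = 3.038 × 10²¹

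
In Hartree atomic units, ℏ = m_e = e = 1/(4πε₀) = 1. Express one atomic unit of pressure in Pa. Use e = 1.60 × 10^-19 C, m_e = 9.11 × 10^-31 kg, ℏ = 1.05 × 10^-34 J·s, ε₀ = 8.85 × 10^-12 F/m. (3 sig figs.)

The unique combination of the constants set to 1 with dimensions of pressure is P_au = E_h/a₀³ = m_e⁴e¹⁰/((4πε₀)⁵ℏ⁸).
E_h = 4.38 × 10^-18 J
a₀ = 5.26 × 10^-11 m
E_h/a₀³ = 3.01 × 10^13 Pa

3.01 × 10^13 Pa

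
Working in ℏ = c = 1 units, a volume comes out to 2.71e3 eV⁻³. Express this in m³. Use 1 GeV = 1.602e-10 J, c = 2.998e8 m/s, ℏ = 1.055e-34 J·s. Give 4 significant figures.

Volume is [L]³ = [E]⁻³·(ℏc)³.
1 GeV⁻³ → (ℏc)³ × (1 GeV in J)⁻³ = 7.696e-48 m³.
Convert the energy scale: 2.71e3 eV⁻³ = 2.71e30 GeV⁻³.
Result: 2.71e30 × 7.696e-48 = 2.086e-17 m³.

2.086e-17 m³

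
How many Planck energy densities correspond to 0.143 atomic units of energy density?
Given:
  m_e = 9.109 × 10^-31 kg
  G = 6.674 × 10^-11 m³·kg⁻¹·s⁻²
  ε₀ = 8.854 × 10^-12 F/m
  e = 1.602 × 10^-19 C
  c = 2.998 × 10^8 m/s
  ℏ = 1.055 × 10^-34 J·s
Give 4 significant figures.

atomic unit of energy density: u_au = E_h/a₀³ = m_e⁴e¹⁰/((4πε₀)⁵ℏ⁸) = 2.929 × 10^13 J/m³
Planck energy density: u_P = c⁷/(ℏG²) = 4.632 × 10^113 J/m³
0.143 × 2.929 × 10^13 / 4.632 × 10^113 = 9.042 × 10^-102

9.042 × 10^-102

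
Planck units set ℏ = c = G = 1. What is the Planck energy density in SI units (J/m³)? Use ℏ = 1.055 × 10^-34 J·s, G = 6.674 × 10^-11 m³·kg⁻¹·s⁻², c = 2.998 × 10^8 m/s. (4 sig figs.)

4.632 × 10^113 J/m³

From ℏ = c = G = 1 the energy density scale is u_P = c⁷/(ℏG²).
  = 2.177 × 10^59 / 4.699 × 10^-55
  = 4.632 × 10^113 J/m³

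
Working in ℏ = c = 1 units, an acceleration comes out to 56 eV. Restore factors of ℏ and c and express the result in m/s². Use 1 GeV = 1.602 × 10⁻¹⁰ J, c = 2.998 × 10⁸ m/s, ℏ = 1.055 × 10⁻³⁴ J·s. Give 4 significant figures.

Acceleration is [L]/[T]² = c·[E]/ℏ.
1 GeV → c/ℏ × (1 GeV in J) = 4.552 × 10³² m/s².
Convert the energy scale: 56 eV = 5.60 × 10⁻⁸ GeV.
Result: 5.60 × 10⁻⁸ × 4.552 × 10³² = 2.549 × 10²⁵ m/s².

2.549 × 10²⁵ m/s²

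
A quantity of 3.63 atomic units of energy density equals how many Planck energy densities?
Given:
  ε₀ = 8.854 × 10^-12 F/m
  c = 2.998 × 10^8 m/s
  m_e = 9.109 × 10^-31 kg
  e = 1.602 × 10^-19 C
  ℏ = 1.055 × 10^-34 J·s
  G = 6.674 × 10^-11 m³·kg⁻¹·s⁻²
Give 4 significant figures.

atomic unit of energy density: u_au = E_h/a₀³ = m_e⁴e¹⁰/((4πε₀)⁵ℏ⁸) = 2.929 × 10^13 J/m³
Planck energy density: u_P = c⁷/(ℏG²) = 4.632 × 10^113 J/m³
3.63 × 2.929 × 10^13 / 4.632 × 10^113 = 2.295 × 10^-100

2.295 × 10^-100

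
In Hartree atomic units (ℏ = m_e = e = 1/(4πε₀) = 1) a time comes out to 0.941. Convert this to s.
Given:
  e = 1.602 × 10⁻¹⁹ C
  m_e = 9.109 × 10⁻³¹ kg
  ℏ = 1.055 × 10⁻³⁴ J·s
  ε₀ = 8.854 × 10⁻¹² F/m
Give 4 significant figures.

One atomic unit of time: τ_au = (4πε₀)²ℏ³/(m_e e⁴) = 2.423 × 10⁻¹⁷ s.
0.941 × 2.423 × 10⁻¹⁷ s = 2.280 × 10⁻¹⁷ s

2.280 × 10⁻¹⁷ s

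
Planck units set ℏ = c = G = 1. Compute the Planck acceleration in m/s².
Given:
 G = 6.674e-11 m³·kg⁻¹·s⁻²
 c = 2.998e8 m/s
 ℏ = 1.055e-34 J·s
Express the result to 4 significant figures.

5.560e51 m/s²

Dimensional analysis gives a_P = √(c⁷/(ℏG)).
  = √(3.092e103)
  = 5.560e51 m/s²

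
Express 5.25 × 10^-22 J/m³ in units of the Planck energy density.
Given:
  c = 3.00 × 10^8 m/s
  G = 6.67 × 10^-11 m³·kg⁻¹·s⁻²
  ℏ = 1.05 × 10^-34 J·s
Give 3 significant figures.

Planck energy density: u_P = c⁷/(ℏG²) = 4.68 × 10^113 J/m³.
5.25 × 10^-22 / 4.68 × 10^113 = 1.12 × 10^-135

1.12 × 10^-135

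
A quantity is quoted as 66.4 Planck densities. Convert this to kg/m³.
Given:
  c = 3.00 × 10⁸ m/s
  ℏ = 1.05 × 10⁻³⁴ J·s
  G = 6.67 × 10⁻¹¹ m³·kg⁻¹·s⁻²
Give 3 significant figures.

3.45 × 10⁹⁸ kg/m³

One Planck density: ρ_P = c⁵/(ℏG²) = 5.20 × 10⁹⁶ kg/m³.
66.4 × 5.20 × 10⁹⁶ kg/m³ = 3.45 × 10⁹⁸ kg/m³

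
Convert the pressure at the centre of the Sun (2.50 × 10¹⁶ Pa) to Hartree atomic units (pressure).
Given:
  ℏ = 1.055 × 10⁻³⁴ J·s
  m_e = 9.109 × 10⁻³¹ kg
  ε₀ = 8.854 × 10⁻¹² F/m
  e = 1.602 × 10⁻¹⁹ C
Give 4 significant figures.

atomic unit of pressure: P_au = E_h/a₀³ = m_e⁴e¹⁰/((4πε₀)⁵ℏ⁸) = 2.929 × 10¹³ Pa.
2.50 × 10¹⁶ / 2.929 × 10¹³ = 853.5

853.5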